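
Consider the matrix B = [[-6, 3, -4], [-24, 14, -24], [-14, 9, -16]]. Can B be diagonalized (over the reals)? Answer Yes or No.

No

Characteristic polynomial: p(λ) = λ^3 + 8λ^2 + 20λ + 16 = (λ + 2)^2(λ + 4).
λ = -2 has algebraic multiplicity 2; rank(B + 2I) = 2, so geometric multiplicity = 1.
Geometric multiplicity < algebraic multiplicity, so B is not diagonalizable.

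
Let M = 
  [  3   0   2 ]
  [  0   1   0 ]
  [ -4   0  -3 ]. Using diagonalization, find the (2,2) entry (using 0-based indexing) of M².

Characteristic polynomial: r^3 - r^2 - r + 1 = (r - 1)^2(r + 1), so the eigenvalues are -1, 1, 1.
r=1: eigenvector (1, 0, -1).
r=1: eigenvector (-2, 1, 2).
r=-1: eigenvector (-1, 0, 2).
P = [[1, -2, -1], [0, 1, 0], [-1, 2, 2]], D = diag(1, 1, -1), P⁻¹ = [[2, 2, 1], [0, 1, 0], [1, 0, 1]].
M² = P·diag(1, 1, 1)·P⁻¹ = [[1, 0, 0], [0, 1, 0], [0, 0, 1]].
The requested entry is 1.

1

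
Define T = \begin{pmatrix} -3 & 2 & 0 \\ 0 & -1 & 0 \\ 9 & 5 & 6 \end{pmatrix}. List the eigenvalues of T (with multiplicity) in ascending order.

-3, -1, 6

Characteristic polynomial: p(λ) = λ^3 - 2λ^2 - 21λ - 18 = (λ - 6)(λ + 1)(λ + 3).
Roots (with multiplicity): -3, -1, 6.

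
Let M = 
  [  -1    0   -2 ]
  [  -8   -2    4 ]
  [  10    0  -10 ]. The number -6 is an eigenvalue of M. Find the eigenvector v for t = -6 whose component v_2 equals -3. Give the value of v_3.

15

M + 6I = [[5, 0, -2], [-8, 4, 4], [10, 0, -4]].
Solving (M + 6I)v = 0 gives the eigenspace spanned by (6, -3, 15).
With v_2 = -3, v = (6, -3, 15), so v_3 = 15.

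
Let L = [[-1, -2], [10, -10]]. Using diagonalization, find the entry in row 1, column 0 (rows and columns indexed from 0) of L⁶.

Characteristic polynomial: s^2 + 11s + 30 = (s + 5)(s + 6), so the eigenvalues are -6, -5.
s=-6: eigenvector (2, 5).
s=-5: eigenvector (-1, -2).
P = [[2, -1], [5, -2]], D = diag(-6, -5), P⁻¹ = [[-2, 1], [-5, 2]].
L⁶ = P·diag(46656, 15625)·P⁻¹ = [[-108499, 62062], [-310310, 170780]].
The requested entry is -310310.

-310310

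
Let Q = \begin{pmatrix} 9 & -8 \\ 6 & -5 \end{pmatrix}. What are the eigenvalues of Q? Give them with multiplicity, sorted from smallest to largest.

Characteristic polynomial: p(μ) = μ^2 - 4μ + 3 = (μ - 3)(μ - 1).
Roots (with multiplicity): 1, 3.

1, 3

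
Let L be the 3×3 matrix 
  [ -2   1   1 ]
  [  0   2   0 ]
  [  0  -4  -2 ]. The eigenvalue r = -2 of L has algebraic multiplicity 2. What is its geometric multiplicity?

L + 2I = [[0, 1, 1], [0, 4, 0], [0, -4, 0]].
This matrix has rank 2, so its null space has dimension 3 − 2 = 1.

1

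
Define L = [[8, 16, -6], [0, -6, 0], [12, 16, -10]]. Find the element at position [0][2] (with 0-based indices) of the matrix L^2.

Characteristic polynomial: λ^3 + 8λ^2 + 4λ - 48 = (λ - 2)(λ + 4)(λ + 6), so the eigenvalues are -6, -4, 2.
λ=-4: eigenvector (-1, 0, -2).
λ=-6: eigenvector (-2, 1, -2).
λ=2: eigenvector (1, 0, 1).
P = [[-1, -2, 1], [0, 1, 0], [-2, -2, 1]], D = diag(-4, -6, 2), P⁻¹ = [[1, 0, -1], [0, 1, 0], [2, 2, -1]].
L² = P·diag(16, 36, 4)·P⁻¹ = [[-8, -64, 12], [0, 36, 0], [-24, -64, 28]].
The requested entry is 12.

12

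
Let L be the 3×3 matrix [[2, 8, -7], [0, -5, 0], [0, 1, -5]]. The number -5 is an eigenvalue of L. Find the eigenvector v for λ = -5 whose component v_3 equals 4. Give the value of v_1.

L + 5I = [[7, 8, -7], [0, 0, 0], [0, 1, 0]].
Solving (L + 5I)v = 0 gives the eigenspace spanned by (4, 0, 4).
With v_3 = 4, v = (4, 0, 4), so v_1 = 4.

4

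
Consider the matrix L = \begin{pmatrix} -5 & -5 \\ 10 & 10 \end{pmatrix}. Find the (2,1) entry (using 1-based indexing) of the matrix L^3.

250

Characteristic polynomial: t^2 - 5t = t(t - 5), so the eigenvalues are 0, 5.
t=5: eigenvector (-1, 2).
t=0: eigenvector (-1, 1).
P = [[-1, -1], [2, 1]], D = diag(5, 0), P⁻¹ = [[1, 1], [-2, -1]].
L³ = P·diag(125, 0)·P⁻¹ = [[-125, -125], [250, 250]].
The requested entry is 250.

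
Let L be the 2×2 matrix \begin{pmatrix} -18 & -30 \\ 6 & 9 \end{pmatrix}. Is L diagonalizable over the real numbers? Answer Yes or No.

Yes

Characteristic polynomial: p(t) = t^2 + 9t + 18 = (t + 3)(t + 6).
All 2 eigenvalues are distinct, so L is diagonalizable.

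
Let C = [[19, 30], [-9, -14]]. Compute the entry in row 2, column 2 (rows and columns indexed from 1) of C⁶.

-20474

Characteristic polynomial: t^2 - 5t + 4 = (t - 4)(t - 1), so the eigenvalues are 1, 4.
t=1: eigenvector (-5, 3).
t=4: eigenvector (-2, 1).
P = [[-5, -2], [3, 1]], D = diag(1, 4), P⁻¹ = [[1, 2], [-3, -5]].
C⁶ = P·diag(1, 4096)·P⁻¹ = [[24571, 40950], [-12285, -20474]].
The requested entry is -20474.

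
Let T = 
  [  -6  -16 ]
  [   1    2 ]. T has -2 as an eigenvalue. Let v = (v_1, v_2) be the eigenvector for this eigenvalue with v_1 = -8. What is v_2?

2

T + 2I = [[-4, -16], [1, 4]].
Solving (T + 2I)v = 0 gives the eigenspace spanned by (-8, 2).
With v_1 = -8, v = (-8, 2), so v_2 = 2.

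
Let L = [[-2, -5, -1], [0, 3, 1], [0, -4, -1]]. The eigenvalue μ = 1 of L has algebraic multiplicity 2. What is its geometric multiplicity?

L − 1I = [[-3, -5, -1], [0, 2, 1], [0, -4, -2]].
This matrix has rank 2, so its null space has dimension 3 − 2 = 1.

1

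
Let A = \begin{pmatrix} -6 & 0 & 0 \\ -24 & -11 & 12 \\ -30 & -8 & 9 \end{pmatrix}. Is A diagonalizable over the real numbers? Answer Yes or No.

Characteristic polynomial: p(r) = r^3 + 8r^2 + 9r - 18 = (r - 1)(r + 3)(r + 6).
All 3 eigenvalues are distinct, so A is diagonalizable.

Yes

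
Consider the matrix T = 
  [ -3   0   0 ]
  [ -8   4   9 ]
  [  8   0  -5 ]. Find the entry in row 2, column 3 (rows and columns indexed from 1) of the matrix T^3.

Characteristic polynomial: μ^3 + 4μ^2 - 17μ - 60 = (μ - 4)(μ + 3)(μ + 5), so the eigenvalues are -5, -3, 4.
μ=4: eigenvector (0, 1, 0).
μ=-3: eigenvector (1, -4, 4).
μ=-5: eigenvector (0, -1, 1).
P = [[0, 1, 0], [1, -4, -1], [0, 4, 1]], D = diag(4, -3, -5), P⁻¹ = [[0, 1, 1], [1, 0, 0], [-4, 0, 1]].
T³ = P·diag(64, -27, -125)·P⁻¹ = [[-27, 0, 0], [-392, 64, 189], [392, 0, -125]].
The requested entry is 189.

189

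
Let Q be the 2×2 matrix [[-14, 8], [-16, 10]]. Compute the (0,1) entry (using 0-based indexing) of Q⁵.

7808

Characteristic polynomial: s^2 + 4s - 12 = (s - 2)(s + 6), so the eigenvalues are -6, 2.
s=2: eigenvector (-1, -2).
s=-6: eigenvector (1, 1).
P = [[-1, 1], [-2, 1]], D = diag(2, -6), P⁻¹ = [[1, -1], [2, -1]].
Q⁵ = P·diag(32, -7776)·P⁻¹ = [[-15584, 7808], [-15616, 7840]].
The requested entry is 7808.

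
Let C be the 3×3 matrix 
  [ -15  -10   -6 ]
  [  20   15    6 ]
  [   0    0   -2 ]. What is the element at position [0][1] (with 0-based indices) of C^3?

-250

Characteristic polynomial: t^3 + 2t^2 - 25t - 50 = (t - 5)(t + 2)(t + 5), so the eigenvalues are -5, -2, 5.
t=-5: eigenvector (1, -1, 0).
t=5: eigenvector (-1, 2, 0).
t=-2: eigenvector (-2, 2, 1).
P = [[1, -1, -2], [-1, 2, 2], [0, 0, 1]], D = diag(-5, 5, -2), P⁻¹ = [[2, 1, 2], [1, 1, 0], [0, 0, 1]].
C³ = P·diag(-125, 125, -8)·P⁻¹ = [[-375, -250, -234], [500, 375, 234], [0, 0, -8]].
The requested entry is -250.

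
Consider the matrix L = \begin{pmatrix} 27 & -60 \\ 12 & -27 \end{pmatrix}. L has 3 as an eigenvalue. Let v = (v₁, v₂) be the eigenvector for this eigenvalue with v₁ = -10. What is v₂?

L − 3I = [[24, -60], [12, -30]].
Solving (L − 3I)v = 0 gives the eigenspace spanned by (-10, -4).
With v₁ = -10, v = (-10, -4), so v₂ = -4.

-4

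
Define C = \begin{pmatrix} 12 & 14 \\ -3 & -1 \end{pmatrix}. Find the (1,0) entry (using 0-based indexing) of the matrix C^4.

-2013

Characteristic polynomial: t^2 - 11t + 30 = (t - 6)(t - 5), so the eigenvalues are 5, 6.
t=6: eigenvector (7, -3).
t=5: eigenvector (-2, 1).
P = [[7, -2], [-3, 1]], D = diag(6, 5), P⁻¹ = [[1, 2], [3, 7]].
C⁴ = P·diag(1296, 625)·P⁻¹ = [[5322, 9394], [-2013, -3401]].
The requested entry is -2013.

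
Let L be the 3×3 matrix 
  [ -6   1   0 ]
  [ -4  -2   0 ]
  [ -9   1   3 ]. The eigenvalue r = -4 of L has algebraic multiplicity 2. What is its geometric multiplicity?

1

L + 4I = [[-2, 1, 0], [-4, 2, 0], [-9, 1, 7]].
This matrix has rank 2, so its null space has dimension 3 − 2 = 1.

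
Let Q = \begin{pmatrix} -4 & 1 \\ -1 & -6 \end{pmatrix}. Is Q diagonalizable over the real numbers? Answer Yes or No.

Characteristic polynomial: p(λ) = λ^2 + 10λ + 25 = (λ + 5)^2.
λ = -5 has algebraic multiplicity 2; rank(Q + 5I) = 1, so geometric multiplicity = 1.
Geometric multiplicity < algebraic multiplicity, so Q is not diagonalizable.

No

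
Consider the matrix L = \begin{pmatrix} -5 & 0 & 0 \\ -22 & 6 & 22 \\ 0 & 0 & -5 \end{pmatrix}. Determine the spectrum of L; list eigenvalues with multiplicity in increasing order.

Characteristic polynomial: p(μ) = μ^3 + 4μ^2 - 35μ - 150 = (μ - 6)(μ + 5)^2.
Roots (with multiplicity): -5, -5, 6.

-5, -5, 6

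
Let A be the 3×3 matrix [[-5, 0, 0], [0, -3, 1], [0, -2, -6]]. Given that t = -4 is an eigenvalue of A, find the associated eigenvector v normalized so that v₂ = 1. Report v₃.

-1

A + 4I = [[-1, 0, 0], [0, 1, 1], [0, -2, -2]].
Solving (A + 4I)v = 0 gives the eigenspace spanned by (0, 1, -1).
With v₂ = 1, v = (0, 1, -1), so v₃ = -1.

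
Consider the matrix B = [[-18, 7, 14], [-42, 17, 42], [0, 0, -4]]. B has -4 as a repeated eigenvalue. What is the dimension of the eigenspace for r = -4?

2

B + 4I = [[-14, 7, 14], [-42, 21, 42], [0, 0, 0]].
This matrix has rank 1, so its null space has dimension 3 − 1 = 2.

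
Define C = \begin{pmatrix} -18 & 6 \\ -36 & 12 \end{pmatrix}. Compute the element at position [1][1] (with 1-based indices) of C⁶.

139968

Characteristic polynomial: r^2 + 6r = r(r + 6), so the eigenvalues are -6, 0.
r=-6: eigenvector (1, 2).
r=0: eigenvector (1, 3).
P = [[1, 1], [2, 3]], D = diag(-6, 0), P⁻¹ = [[3, -1], [-2, 1]].
C⁶ = P·diag(46656, 0)·P⁻¹ = [[139968, -46656], [279936, -93312]].
The requested entry is 139968.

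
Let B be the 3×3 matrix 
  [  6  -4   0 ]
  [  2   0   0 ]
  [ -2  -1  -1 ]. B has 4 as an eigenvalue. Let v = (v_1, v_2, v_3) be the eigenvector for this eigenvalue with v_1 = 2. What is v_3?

-1

B − 4I = [[2, -4, 0], [2, -4, 0], [-2, -1, -5]].
Solving (B − 4I)v = 0 gives the eigenspace spanned by (2, 1, -1).
With v_1 = 2, v = (2, 1, -1), so v_3 = -1.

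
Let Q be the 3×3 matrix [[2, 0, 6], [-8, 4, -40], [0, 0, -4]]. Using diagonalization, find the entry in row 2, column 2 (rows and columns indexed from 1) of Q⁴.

256

Characteristic polynomial: μ^3 - 2μ^2 - 16μ + 32 = (μ - 4)(μ - 2)(μ + 4), so the eigenvalues are -4, 2, 4.
μ=-4: eigenvector (-1, 4, 1).
μ=4: eigenvector (0, 1, 0).
μ=2: eigenvector (1, 4, 0).
P = [[-1, 0, 1], [4, 1, 4], [1, 0, 0]], D = diag(-4, 4, 2), P⁻¹ = [[0, 0, 1], [-4, 1, -8], [1, 0, 1]].
Q⁴ = P·diag(256, 256, 16)·P⁻¹ = [[16, 0, -240], [-960, 256, -960], [0, 0, 256]].
The requested entry is 256.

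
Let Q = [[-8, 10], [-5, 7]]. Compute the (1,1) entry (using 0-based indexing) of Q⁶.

-601

Characteristic polynomial: μ^2 + μ - 6 = (μ - 2)(μ + 3), so the eigenvalues are -3, 2.
μ=-3: eigenvector (2, 1).
μ=2: eigenvector (-1, -1).
P = [[2, -1], [1, -1]], D = diag(-3, 2), P⁻¹ = [[1, -1], [1, -2]].
Q⁶ = P·diag(729, 64)·P⁻¹ = [[1394, -1330], [665, -601]].
The requested entry is -601.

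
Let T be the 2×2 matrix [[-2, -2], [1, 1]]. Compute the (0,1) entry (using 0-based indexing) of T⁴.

Characteristic polynomial: r^2 + r = r(r + 1), so the eigenvalues are -1, 0.
r=-1: eigenvector (2, -1).
r=0: eigenvector (1, -1).
P = [[2, 1], [-1, -1]], D = diag(-1, 0), P⁻¹ = [[1, 1], [-1, -2]].
T⁴ = P·diag(1, 0)·P⁻¹ = [[2, 2], [-1, -1]].
The requested entry is 2.

2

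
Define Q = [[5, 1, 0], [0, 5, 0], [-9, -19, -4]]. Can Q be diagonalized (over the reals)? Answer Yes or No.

No

Characteristic polynomial: p(s) = s^3 - 6s^2 - 15s + 100 = (s - 5)^2(s + 4).
s = 5 has algebraic multiplicity 2; rank(Q − 5I) = 2, so geometric multiplicity = 1.
Geometric multiplicity < algebraic multiplicity, so Q is not diagonalizable.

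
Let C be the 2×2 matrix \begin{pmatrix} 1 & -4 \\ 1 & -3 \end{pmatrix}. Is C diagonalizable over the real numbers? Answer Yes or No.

No

Characteristic polynomial: p(r) = r^2 + 2r + 1 = (r + 1)^2.
r = -1 has algebraic multiplicity 2; rank(C + 1I) = 1, so geometric multiplicity = 1.
Geometric multiplicity < algebraic multiplicity, so C is not diagonalizable.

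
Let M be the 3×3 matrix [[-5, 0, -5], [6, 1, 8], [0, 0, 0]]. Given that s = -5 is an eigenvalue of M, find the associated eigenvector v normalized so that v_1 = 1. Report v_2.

M + 5I = [[0, 0, -5], [6, 6, 8], [0, 0, 5]].
Solving (M + 5I)v = 0 gives the eigenspace spanned by (1, -1, 0).
With v_1 = 1, v = (1, -1, 0), so v_2 = -1.

-1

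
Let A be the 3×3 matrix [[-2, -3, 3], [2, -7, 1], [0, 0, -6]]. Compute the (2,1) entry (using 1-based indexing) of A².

-18

Characteristic polynomial: λ^3 + 15λ^2 + 74λ + 120 = (λ + 4)(λ + 5)(λ + 6), so the eigenvalues are -6, -5, -4.
λ=-4: eigenvector (3, 2, 0).
λ=-5: eigenvector (1, 1, 0).
λ=-6: eigenvector (0, 1, 1).
P = [[3, 1, 0], [2, 1, 1], [0, 0, 1]], D = diag(-4, -5, -6), P⁻¹ = [[1, -1, 1], [-2, 3, -3], [0, 0, 1]].
A² = P·diag(16, 25, 36)·P⁻¹ = [[-2, 27, -27], [-18, 43, -7], [0, 0, 36]].
The requested entry is -18.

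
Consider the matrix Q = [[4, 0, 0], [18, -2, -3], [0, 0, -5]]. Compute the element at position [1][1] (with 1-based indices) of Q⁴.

256

Characteristic polynomial: r^3 + 3r^2 - 18r - 40 = (r - 4)(r + 2)(r + 5), so the eigenvalues are -5, -2, 4.
r=4: eigenvector (1, 3, 0).
r=-5: eigenvector (0, 1, 1).
r=-2: eigenvector (0, 1, 0).
P = [[1, 0, 0], [3, 1, 1], [0, 1, 0]], D = diag(4, -5, -2), P⁻¹ = [[1, 0, 0], [0, 0, 1], [-3, 1, -1]].
Q⁴ = P·diag(256, 625, 16)·P⁻¹ = [[256, 0, 0], [720, 16, 609], [0, 0, 625]].
The requested entry is 256.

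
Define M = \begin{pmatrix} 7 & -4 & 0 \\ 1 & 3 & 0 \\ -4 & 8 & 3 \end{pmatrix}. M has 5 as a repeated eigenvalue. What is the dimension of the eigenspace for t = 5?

M − 5I = [[2, -4, 0], [1, -2, 0], [-4, 8, -2]].
This matrix has rank 2, so its null space has dimension 3 − 2 = 1.

1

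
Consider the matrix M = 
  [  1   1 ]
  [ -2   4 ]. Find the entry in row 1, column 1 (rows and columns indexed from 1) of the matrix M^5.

-179

Characteristic polynomial: s^2 - 5s + 6 = (s - 3)(s - 2), so the eigenvalues are 2, 3.
s=2: eigenvector (1, 1).
s=3: eigenvector (-1, -2).
P = [[1, -1], [1, -2]], D = diag(2, 3), P⁻¹ = [[2, -1], [1, -1]].
M⁵ = P·diag(32, 243)·P⁻¹ = [[-179, 211], [-422, 454]].
The requested entry is -179.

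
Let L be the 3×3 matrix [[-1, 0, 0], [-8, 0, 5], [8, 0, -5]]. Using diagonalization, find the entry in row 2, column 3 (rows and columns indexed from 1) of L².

-25

Characteristic polynomial: t^3 + 6t^2 + 5t = t(t + 1)(t + 5), so the eigenvalues are -5, -1, 0.
t=-1: eigenvector (1, -2, 2).
t=0: eigenvector (0, 1, 0).
t=-5: eigenvector (0, -1, 1).
P = [[1, 0, 0], [-2, 1, -1], [2, 0, 1]], D = diag(-1, 0, -5), P⁻¹ = [[1, 0, 0], [0, 1, 1], [-2, 0, 1]].
L² = P·diag(1, 0, 25)·P⁻¹ = [[1, 0, 0], [48, 0, -25], [-48, 0, 25]].
The requested entry is -25.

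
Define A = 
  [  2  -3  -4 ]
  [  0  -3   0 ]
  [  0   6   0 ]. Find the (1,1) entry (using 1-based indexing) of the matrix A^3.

Characteristic polynomial: r^3 + r^2 - 6r = r(r - 2)(r + 3), so the eigenvalues are -3, 0, 2.
r=0: eigenvector (2, 0, 1).
r=-3: eigenvector (-1, 1, -2).
r=2: eigenvector (1, 0, 0).
P = [[2, -1, 1], [0, 1, 0], [1, -2, 0]], D = diag(0, -3, 2), P⁻¹ = [[0, 2, 1], [0, 1, 0], [1, -3, -2]].
A³ = P·diag(0, -27, 8)·P⁻¹ = [[8, 3, -16], [0, -27, 0], [0, 54, 0]].
The requested entry is 8.

8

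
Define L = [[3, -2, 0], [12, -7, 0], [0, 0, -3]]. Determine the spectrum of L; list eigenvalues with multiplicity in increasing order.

-3, -3, -1

Characteristic polynomial: p(s) = s^3 + 7s^2 + 15s + 9 = (s + 1)(s + 3)^2.
Roots (with multiplicity): -3, -3, -1.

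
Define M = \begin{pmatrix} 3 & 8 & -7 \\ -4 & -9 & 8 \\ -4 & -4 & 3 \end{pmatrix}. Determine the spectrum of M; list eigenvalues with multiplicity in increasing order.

Characteristic polynomial: p(μ) = μ^3 + 3μ^2 - 9μ + 5 = (μ - 1)^2(μ + 5).
Roots (with multiplicity): -5, 1, 1.

-5, 1, 1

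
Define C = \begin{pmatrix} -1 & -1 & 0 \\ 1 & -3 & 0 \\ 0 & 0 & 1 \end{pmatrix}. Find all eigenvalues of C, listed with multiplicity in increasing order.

Characteristic polynomial: p(s) = s^3 + 3s^2 - 4 = (s - 1)(s + 2)^2.
Roots (with multiplicity): -2, -2, 1.

-2, -2, 1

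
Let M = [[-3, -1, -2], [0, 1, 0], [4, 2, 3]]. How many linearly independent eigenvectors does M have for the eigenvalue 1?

M − 1I = [[-4, -1, -2], [0, 0, 0], [4, 2, 2]].
This matrix has rank 2, so its null space has dimension 3 − 2 = 1.

1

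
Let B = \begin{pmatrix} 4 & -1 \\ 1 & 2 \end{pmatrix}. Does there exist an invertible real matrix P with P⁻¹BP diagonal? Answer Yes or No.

No

Characteristic polynomial: p(λ) = λ^2 - 6λ + 9 = (λ - 3)^2.
λ = 3 has algebraic multiplicity 2; rank(B − 3I) = 1, so geometric multiplicity = 1.
Geometric multiplicity < algebraic multiplicity, so B is not diagonalizable.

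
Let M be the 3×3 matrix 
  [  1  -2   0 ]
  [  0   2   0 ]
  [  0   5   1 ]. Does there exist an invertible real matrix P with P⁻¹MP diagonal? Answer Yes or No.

Characteristic polynomial: p(λ) = λ^3 - 4λ^2 + 5λ - 2 = (λ - 2)(λ - 1)^2.
λ = 1 has algebraic multiplicity 2; rank(M − 1I) = 1, so geometric multiplicity = 2.
Every eigenvalue has geometric = algebraic multiplicity, so M is diagonalizable.

Yes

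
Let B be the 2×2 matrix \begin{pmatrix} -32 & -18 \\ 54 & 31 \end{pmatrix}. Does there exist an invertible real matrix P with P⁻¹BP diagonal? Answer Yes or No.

Yes

Characteristic polynomial: p(t) = t^2 + t - 20 = (t - 4)(t + 5).
All 2 eigenvalues are distinct, so B is diagonalizable.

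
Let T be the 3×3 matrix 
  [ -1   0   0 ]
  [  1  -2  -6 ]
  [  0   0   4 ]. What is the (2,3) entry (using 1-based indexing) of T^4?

-240

Characteristic polynomial: λ^3 - λ^2 - 10λ - 8 = (λ - 4)(λ + 1)(λ + 2), so the eigenvalues are -2, -1, 4.
λ=-1: eigenvector (1, 1, 0).
λ=4: eigenvector (0, -1, 1).
λ=-2: eigenvector (0, 1, 0).
P = [[1, 0, 0], [1, -1, 1], [0, 1, 0]], D = diag(-1, 4, -2), P⁻¹ = [[1, 0, 0], [0, 0, 1], [-1, 1, 1]].
T⁴ = P·diag(1, 256, 16)·P⁻¹ = [[1, 0, 0], [-15, 16, -240], [0, 0, 256]].
The requested entry is -240.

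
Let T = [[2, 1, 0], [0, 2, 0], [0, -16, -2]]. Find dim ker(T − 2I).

1

T − 2I = [[0, 1, 0], [0, 0, 0], [0, -16, -4]].
This matrix has rank 2, so its null space has dimension 3 − 2 = 1.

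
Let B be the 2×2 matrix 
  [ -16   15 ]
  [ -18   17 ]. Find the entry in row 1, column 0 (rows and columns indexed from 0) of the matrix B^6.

-378

Characteristic polynomial: μ^2 - μ - 2 = (μ - 2)(μ + 1), so the eigenvalues are -1, 2.
μ=-1: eigenvector (1, 1).
μ=2: eigenvector (5, 6).
P = [[1, 5], [1, 6]], D = diag(-1, 2), P⁻¹ = [[6, -5], [-1, 1]].
B⁶ = P·diag(1, 64)·P⁻¹ = [[-314, 315], [-378, 379]].
The requested entry is -378.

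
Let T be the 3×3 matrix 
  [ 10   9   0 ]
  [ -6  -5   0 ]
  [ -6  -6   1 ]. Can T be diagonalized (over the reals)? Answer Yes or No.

Yes

Characteristic polynomial: p(s) = s^3 - 6s^2 + 9s - 4 = (s - 4)(s - 1)^2.
s = 1 has algebraic multiplicity 2; rank(T − 1I) = 1, so geometric multiplicity = 2.
Every eigenvalue has geometric = algebraic multiplicity, so T is diagonalizable.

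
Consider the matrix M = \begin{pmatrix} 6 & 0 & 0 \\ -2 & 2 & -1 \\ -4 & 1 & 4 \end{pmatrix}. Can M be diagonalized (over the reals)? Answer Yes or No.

Characteristic polynomial: p(r) = r^3 - 12r^2 + 45r - 54 = (r - 6)(r - 3)^2.
r = 3 has algebraic multiplicity 2; rank(M − 3I) = 2, so geometric multiplicity = 1.
Geometric multiplicity < algebraic multiplicity, so M is not diagonalizable.

No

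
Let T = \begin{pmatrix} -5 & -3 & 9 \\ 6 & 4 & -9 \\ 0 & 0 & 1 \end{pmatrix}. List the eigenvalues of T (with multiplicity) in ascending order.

Characteristic polynomial: p(s) = s^3 - 3s + 2 = (s - 1)^2(s + 2).
Roots (with multiplicity): -2, 1, 1.

-2, 1, 1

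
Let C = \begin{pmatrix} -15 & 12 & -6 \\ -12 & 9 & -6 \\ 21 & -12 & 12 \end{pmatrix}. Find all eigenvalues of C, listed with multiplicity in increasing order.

-3, 3, 6

Characteristic polynomial: p(r) = r^3 - 6r^2 - 9r + 54 = (r - 6)(r - 3)(r + 3).
Roots (with multiplicity): -3, 3, 6.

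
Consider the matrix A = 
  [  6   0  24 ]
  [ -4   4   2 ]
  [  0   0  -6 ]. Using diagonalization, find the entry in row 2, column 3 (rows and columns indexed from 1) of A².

-100

Characteristic polynomial: t^3 - 4t^2 - 36t + 144 = (t - 6)(t - 4)(t + 6), so the eigenvalues are -6, 4, 6.
t=6: eigenvector (1, -2, 0).
t=4: eigenvector (0, 1, 0).
t=-6: eigenvector (-2, -1, 1).
P = [[1, 0, -2], [-2, 1, -1], [0, 0, 1]], D = diag(6, 4, -6), P⁻¹ = [[1, 0, 2], [2, 1, 5], [0, 0, 1]].
A² = P·diag(36, 16, 36)·P⁻¹ = [[36, 0, 0], [-40, 16, -100], [0, 0, 36]].
The requested entry is -100.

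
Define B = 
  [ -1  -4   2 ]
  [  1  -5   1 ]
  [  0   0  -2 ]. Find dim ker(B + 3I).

1

B + 3I = [[2, -4, 2], [1, -2, 1], [0, 0, 1]].
This matrix has rank 2, so its null space has dimension 3 − 2 = 1.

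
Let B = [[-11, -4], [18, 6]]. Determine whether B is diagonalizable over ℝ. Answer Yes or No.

Characteristic polynomial: p(μ) = μ^2 + 5μ + 6 = (μ + 2)(μ + 3).
All 2 eigenvalues are distinct, so B is diagonalizable.

Yes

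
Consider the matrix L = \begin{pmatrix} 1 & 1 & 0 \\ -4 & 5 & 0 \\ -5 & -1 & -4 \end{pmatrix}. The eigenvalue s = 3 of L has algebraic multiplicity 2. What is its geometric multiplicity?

1

L − 3I = [[-2, 1, 0], [-4, 2, 0], [-5, -1, -7]].
This matrix has rank 2, so its null space has dimension 3 − 2 = 1.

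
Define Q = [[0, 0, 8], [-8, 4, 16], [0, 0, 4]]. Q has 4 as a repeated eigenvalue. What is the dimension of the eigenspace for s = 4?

Q − 4I = [[-4, 0, 8], [-8, 0, 16], [0, 0, 0]].
This matrix has rank 1, so its null space has dimension 3 − 1 = 2.

2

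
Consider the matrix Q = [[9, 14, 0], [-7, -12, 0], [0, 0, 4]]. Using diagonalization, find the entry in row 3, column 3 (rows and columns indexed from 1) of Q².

Characteristic polynomial: t^3 - t^2 - 22t + 40 = (t - 4)(t - 2)(t + 5), so the eigenvalues are -5, 2, 4.
t=-5: eigenvector (1, -1, 0).
t=2: eigenvector (2, -1, 0).
t=4: eigenvector (0, 0, 1).
P = [[1, 2, 0], [-1, -1, 0], [0, 0, 1]], D = diag(-5, 2, 4), P⁻¹ = [[-1, -2, 0], [1, 1, 0], [0, 0, 1]].
Q² = P·diag(25, 4, 16)·P⁻¹ = [[-17, -42, 0], [21, 46, 0], [0, 0, 16]].
The requested entry is 16.

16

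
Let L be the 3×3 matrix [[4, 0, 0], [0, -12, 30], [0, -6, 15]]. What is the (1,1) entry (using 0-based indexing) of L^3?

-108

Characteristic polynomial: s^3 - 7s^2 + 12s = s(s - 4)(s - 3), so the eigenvalues are 0, 3, 4.
s=0: eigenvector (0, 5, 2).
s=4: eigenvector (1, 0, 0).
s=3: eigenvector (0, 2, 1).
P = [[0, 1, 0], [5, 0, 2], [2, 0, 1]], D = diag(0, 4, 3), P⁻¹ = [[0, 1, -2], [1, 0, 0], [0, -2, 5]].
L³ = P·diag(0, 64, 27)·P⁻¹ = [[64, 0, 0], [0, -108, 270], [0, -54, 135]].
The requested entry is -108.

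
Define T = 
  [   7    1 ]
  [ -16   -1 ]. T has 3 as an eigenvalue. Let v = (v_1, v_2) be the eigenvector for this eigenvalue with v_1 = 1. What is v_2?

T − 3I = [[4, 1], [-16, -4]].
Solving (T − 3I)v = 0 gives the eigenspace spanned by (1, -4).
With v_1 = 1, v = (1, -4), so v_2 = -4.

-4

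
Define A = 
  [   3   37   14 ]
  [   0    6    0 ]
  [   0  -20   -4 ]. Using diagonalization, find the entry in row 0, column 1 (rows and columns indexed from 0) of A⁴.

Characteristic polynomial: r^3 - 5r^2 - 18r + 72 = (r - 6)(r - 3)(r + 4), so the eigenvalues are -4, 3, 6.
r=3: eigenvector (1, 0, 0).
r=6: eigenvector (3, 1, -2).
r=-4: eigenvector (-2, 0, 1).
P = [[1, 3, -2], [0, 1, 0], [0, -2, 1]], D = diag(3, 6, -4), P⁻¹ = [[1, 1, 2], [0, 1, 0], [0, 2, 1]].
A⁴ = P·diag(81, 1296, 256)·P⁻¹ = [[81, 2945, -350], [0, 1296, 0], [0, -2080, 256]].
The requested entry is 2945.

2945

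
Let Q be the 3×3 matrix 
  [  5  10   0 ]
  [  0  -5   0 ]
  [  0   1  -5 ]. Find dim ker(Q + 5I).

1

Q + 5I = [[10, 10, 0], [0, 0, 0], [0, 1, 0]].
This matrix has rank 2, so its null space has dimension 3 − 2 = 1.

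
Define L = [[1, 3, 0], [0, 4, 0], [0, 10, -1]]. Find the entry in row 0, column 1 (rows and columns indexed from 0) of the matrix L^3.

Characteristic polynomial: t^3 - 4t^2 - t + 4 = (t - 4)(t - 1)(t + 1), so the eigenvalues are -1, 1, 4.
t=1: eigenvector (1, 0, 0).
t=4: eigenvector (1, 1, 2).
t=-1: eigenvector (0, 0, 1).
P = [[1, 1, 0], [0, 1, 0], [0, 2, 1]], D = diag(1, 4, -1), P⁻¹ = [[1, -1, 0], [0, 1, 0], [0, -2, 1]].
L³ = P·diag(1, 64, -1)·P⁻¹ = [[1, 63, 0], [0, 64, 0], [0, 130, -1]].
The requested entry is 63.

63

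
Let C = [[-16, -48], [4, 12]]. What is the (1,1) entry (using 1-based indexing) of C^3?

-256

Characteristic polynomial: t^2 + 4t = t(t + 4), so the eigenvalues are -4, 0.
t=-4: eigenvector (-4, 1).
t=0: eigenvector (-3, 1).
P = [[-4, -3], [1, 1]], D = diag(-4, 0), P⁻¹ = [[-1, -3], [1, 4]].
C³ = P·diag(-64, 0)·P⁻¹ = [[-256, -768], [64, 192]].
The requested entry is -256.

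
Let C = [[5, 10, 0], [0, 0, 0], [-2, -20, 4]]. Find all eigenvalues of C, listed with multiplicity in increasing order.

Characteristic polynomial: p(λ) = λ^3 - 9λ^2 + 20λ = λ(λ - 5)(λ - 4).
Roots (with multiplicity): 0, 4, 5.

0, 4, 5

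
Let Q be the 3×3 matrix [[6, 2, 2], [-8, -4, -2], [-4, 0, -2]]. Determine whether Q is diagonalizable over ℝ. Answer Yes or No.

Yes

Characteristic polynomial: p(r) = r^3 - 4r = r(r - 2)(r + 2).
All 3 eigenvalues are distinct, so Q is diagonalizable.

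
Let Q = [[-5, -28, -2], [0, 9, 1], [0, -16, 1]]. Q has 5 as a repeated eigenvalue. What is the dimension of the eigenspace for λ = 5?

1

Q − 5I = [[-10, -28, -2], [0, 4, 1], [0, -16, -4]].
This matrix has rank 2, so its null space has dimension 3 − 2 = 1.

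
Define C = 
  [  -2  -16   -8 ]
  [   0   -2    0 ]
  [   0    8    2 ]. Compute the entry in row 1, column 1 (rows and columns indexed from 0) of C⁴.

Characteristic polynomial: r^3 + 2r^2 - 4r - 8 = (r - 2)(r + 2)^2, so the eigenvalues are -2, -2, 2.
r=2: eigenvector (-2, 0, 1).
r=-2: eigenvector (-1, 1, -2).
r=-2: eigenvector (1, 0, 0).
P = [[-2, -1, 1], [0, 1, 0], [1, -2, 0]], D = diag(2, -2, -2), P⁻¹ = [[0, 2, 1], [0, 1, 0], [1, 5, 2]].
C⁴ = P·diag(16, 16, 16)·P⁻¹ = [[16, 0, 0], [0, 16, 0], [0, 0, 16]].
The requested entry is 16.

16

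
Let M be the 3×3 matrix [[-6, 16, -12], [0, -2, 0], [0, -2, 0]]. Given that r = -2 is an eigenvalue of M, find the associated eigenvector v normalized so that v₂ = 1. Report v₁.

1

M + 2I = [[-4, 16, -12], [0, 0, 0], [0, -2, 2]].
Solving (M + 2I)v = 0 gives the eigenspace spanned by (1, 1, 1).
With v₂ = 1, v = (1, 1, 1), so v₁ = 1.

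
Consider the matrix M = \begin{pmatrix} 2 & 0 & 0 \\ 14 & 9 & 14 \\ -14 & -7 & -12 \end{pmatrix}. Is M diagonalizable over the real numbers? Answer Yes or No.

Yes

Characteristic polynomial: p(λ) = λ^3 + λ^2 - 16λ + 20 = (λ - 2)^2(λ + 5).
λ = 2 has algebraic multiplicity 2; rank(M − 2I) = 1, so geometric multiplicity = 2.
Every eigenvalue has geometric = algebraic multiplicity, so M is diagonalizable.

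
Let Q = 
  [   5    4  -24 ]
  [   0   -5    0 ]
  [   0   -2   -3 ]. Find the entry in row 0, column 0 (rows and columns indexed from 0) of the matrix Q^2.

Characteristic polynomial: μ^3 + 3μ^2 - 25μ - 75 = (μ - 5)(μ + 3)(μ + 5), so the eigenvalues are -5, -3, 5.
μ=-5: eigenvector (2, 1, 1).
μ=-3: eigenvector (-3, 0, -1).
μ=5: eigenvector (1, 0, 0).
P = [[2, -3, 1], [1, 0, 0], [1, -1, 0]], D = diag(-5, -3, 5), P⁻¹ = [[0, 1, 0], [0, 1, -1], [1, 1, -3]].
Q² = P·diag(25, 9, 25)·P⁻¹ = [[25, 48, -48], [0, 25, 0], [0, 16, 9]].
The requested entry is 25.

25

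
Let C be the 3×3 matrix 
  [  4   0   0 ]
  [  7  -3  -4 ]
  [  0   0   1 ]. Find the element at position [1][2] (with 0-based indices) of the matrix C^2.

8

Characteristic polynomial: μ^3 - 2μ^2 - 11μ + 12 = (μ - 4)(μ - 1)(μ + 3), so the eigenvalues are -3, 1, 4.
μ=4: eigenvector (1, 1, 0).
μ=1: eigenvector (0, -1, 1).
μ=-3: eigenvector (0, 1, 0).
P = [[1, 0, 0], [1, -1, 1], [0, 1, 0]], D = diag(4, 1, -3), P⁻¹ = [[1, 0, 0], [0, 0, 1], [-1, 1, 1]].
C² = P·diag(16, 1, 9)·P⁻¹ = [[16, 0, 0], [7, 9, 8], [0, 0, 1]].
The requested entry is 8.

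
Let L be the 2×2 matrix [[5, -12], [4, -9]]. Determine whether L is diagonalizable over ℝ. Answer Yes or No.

Yes

Characteristic polynomial: p(s) = s^2 + 4s + 3 = (s + 1)(s + 3).
All 2 eigenvalues are distinct, so L is diagonalizable.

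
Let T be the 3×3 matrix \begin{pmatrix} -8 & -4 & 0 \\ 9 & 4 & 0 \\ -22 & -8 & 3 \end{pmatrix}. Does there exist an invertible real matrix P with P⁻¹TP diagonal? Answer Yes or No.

No

Characteristic polynomial: p(λ) = λ^3 + λ^2 - 8λ - 12 = (λ - 3)(λ + 2)^2.
λ = -2 has algebraic multiplicity 2; rank(T + 2I) = 2, so geometric multiplicity = 1.
Geometric multiplicity < algebraic multiplicity, so T is not diagonalizable.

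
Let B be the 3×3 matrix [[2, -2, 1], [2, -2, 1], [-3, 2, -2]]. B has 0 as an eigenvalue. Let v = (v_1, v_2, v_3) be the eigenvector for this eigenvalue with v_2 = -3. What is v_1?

-6

B = [[2, -2, 1], [2, -2, 1], [-3, 2, -2]].
Solving (B)v = 0 gives the eigenspace spanned by (-6, -3, 6).
With v_2 = -3, v = (-6, -3, 6), so v_1 = -6.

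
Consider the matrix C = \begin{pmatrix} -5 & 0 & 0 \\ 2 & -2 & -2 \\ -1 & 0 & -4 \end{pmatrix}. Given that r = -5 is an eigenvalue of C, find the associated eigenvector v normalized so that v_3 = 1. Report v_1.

C + 5I = [[0, 0, 0], [2, 3, -2], [-1, 0, 1]].
Solving (C + 5I)v = 0 gives the eigenspace spanned by (1, 0, 1).
With v_3 = 1, v = (1, 0, 1), so v_1 = 1.

1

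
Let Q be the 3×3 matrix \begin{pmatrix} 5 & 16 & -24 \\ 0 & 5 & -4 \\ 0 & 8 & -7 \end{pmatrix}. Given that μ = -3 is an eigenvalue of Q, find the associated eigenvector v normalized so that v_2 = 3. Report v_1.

Q + 3I = [[8, 16, -24], [0, 8, -4], [0, 8, -4]].
Solving (Q + 3I)v = 0 gives the eigenspace spanned by (12, 3, 6).
With v_2 = 3, v = (12, 3, 6), so v_1 = 12.

12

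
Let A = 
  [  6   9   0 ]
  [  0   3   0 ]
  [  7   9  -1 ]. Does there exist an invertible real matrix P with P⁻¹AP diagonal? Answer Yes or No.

Yes

Characteristic polynomial: p(t) = t^3 - 8t^2 + 9t + 18 = (t - 6)(t - 3)(t + 1).
All 3 eigenvalues are distinct, so A is diagonalizable.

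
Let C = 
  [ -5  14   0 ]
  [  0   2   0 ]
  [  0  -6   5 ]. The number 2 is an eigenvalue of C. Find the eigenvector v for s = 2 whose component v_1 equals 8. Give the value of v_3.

8

C − 2I = [[-7, 14, 0], [0, 0, 0], [0, -6, 3]].
Solving (C − 2I)v = 0 gives the eigenspace spanned by (8, 4, 8).
With v_1 = 8, v = (8, 4, 8), so v_3 = 8.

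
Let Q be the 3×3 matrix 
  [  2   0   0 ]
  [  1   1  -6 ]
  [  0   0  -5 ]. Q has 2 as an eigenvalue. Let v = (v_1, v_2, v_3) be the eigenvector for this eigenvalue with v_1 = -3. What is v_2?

Q − 2I = [[0, 0, 0], [1, -1, -6], [0, 0, -7]].
Solving (Q − 2I)v = 0 gives the eigenspace spanned by (-3, -3, 0).
With v_1 = -3, v = (-3, -3, 0), so v_2 = -3.

-3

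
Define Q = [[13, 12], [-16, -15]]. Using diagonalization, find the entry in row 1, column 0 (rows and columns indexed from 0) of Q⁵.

Characteristic polynomial: t^2 + 2t - 3 = (t - 1)(t + 3), so the eigenvalues are -3, 1.
t=1: eigenvector (1, -1).
t=-3: eigenvector (-3, 4).
P = [[1, -3], [-1, 4]], D = diag(1, -3), P⁻¹ = [[4, 3], [1, 1]].
Q⁵ = P·diag(1, -243)·P⁻¹ = [[733, 732], [-976, -975]].
The requested entry is -976.

-976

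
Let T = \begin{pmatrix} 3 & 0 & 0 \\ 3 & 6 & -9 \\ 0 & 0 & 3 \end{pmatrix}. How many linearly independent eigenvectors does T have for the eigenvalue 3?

2

T − 3I = [[0, 0, 0], [3, 3, -9], [0, 0, 0]].
This matrix has rank 1, so its null space has dimension 3 − 1 = 2.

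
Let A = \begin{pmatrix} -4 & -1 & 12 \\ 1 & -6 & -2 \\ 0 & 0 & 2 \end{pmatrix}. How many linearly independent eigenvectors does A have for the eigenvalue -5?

A + 5I = [[1, -1, 12], [1, -1, -2], [0, 0, 7]].
This matrix has rank 2, so its null space has dimension 3 − 2 = 1.

1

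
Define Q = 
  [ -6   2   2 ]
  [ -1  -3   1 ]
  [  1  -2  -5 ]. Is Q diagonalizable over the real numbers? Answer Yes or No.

Characteristic polynomial: p(μ) = μ^3 + 14μ^2 + 65μ + 100 = (μ + 4)(μ + 5)^2.
μ = -5 has algebraic multiplicity 2; rank(Q + 5I) = 2, so geometric multiplicity = 1.
Geometric multiplicity < algebraic multiplicity, so Q is not diagonalizable.

No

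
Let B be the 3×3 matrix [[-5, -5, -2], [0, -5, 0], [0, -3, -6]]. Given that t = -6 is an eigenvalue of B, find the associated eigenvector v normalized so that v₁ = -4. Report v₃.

B + 6I = [[1, -5, -2], [0, 1, 0], [0, -3, 0]].
Solving (B + 6I)v = 0 gives the eigenspace spanned by (-4, 0, -2).
With v₁ = -4, v = (-4, 0, -2), so v₃ = -2.

-2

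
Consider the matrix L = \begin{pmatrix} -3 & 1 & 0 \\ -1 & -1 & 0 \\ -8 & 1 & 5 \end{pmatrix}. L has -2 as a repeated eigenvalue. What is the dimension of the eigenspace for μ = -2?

1

L + 2I = [[-1, 1, 0], [-1, 1, 0], [-8, 1, 7]].
This matrix has rank 2, so its null space has dimension 3 − 2 = 1.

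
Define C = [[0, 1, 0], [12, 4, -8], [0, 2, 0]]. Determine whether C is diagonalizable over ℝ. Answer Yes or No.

Characteristic polynomial: p(t) = t^3 - 4t^2 + 4t = t(t - 2)^2.
t = 2 has algebraic multiplicity 2; rank(C − 2I) = 2, so geometric multiplicity = 1.
Geometric multiplicity < algebraic multiplicity, so C is not diagonalizable.

No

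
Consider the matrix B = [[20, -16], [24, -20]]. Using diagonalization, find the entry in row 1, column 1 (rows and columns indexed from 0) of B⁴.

Characteristic polynomial: s^2 - 16 = (s - 4)(s + 4), so the eigenvalues are -4, 4.
s=-4: eigenvector (-2, -3).
s=4: eigenvector (1, 1).
P = [[-2, 1], [-3, 1]], D = diag(-4, 4), P⁻¹ = [[1, -1], [3, -2]].
B⁴ = P·diag(256, 256)·P⁻¹ = [[256, 0], [0, 256]].
The requested entry is 256.

256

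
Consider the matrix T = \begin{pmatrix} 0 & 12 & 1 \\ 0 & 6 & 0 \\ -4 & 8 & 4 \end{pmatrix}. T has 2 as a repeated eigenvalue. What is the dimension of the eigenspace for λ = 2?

T − 2I = [[-2, 12, 1], [0, 4, 0], [-4, 8, 2]].
This matrix has rank 2, so its null space has dimension 3 − 2 = 1.

1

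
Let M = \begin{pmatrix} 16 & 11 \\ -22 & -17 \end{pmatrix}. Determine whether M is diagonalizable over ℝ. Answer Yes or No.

Characteristic polynomial: p(t) = t^2 + t - 30 = (t - 5)(t + 6).
All 2 eigenvalues are distinct, so M is diagonalizable.

Yes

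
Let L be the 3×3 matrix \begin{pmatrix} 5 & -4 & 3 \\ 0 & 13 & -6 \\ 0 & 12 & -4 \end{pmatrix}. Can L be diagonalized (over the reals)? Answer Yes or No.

Characteristic polynomial: p(μ) = μ^3 - 14μ^2 + 65μ - 100 = (μ - 5)^2(μ - 4).
μ = 5 has algebraic multiplicity 2; rank(L − 5I) = 1, so geometric multiplicity = 2.
Every eigenvalue has geometric = algebraic multiplicity, so L is diagonalizable.

Yes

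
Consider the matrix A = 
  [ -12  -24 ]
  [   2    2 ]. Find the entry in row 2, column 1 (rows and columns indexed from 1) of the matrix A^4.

Characteristic polynomial: s^2 + 10s + 24 = (s + 4)(s + 6), so the eigenvalues are -6, -4.
s=-6: eigenvector (4, -1).
s=-4: eigenvector (-3, 1).
P = [[4, -3], [-1, 1]], D = diag(-6, -4), P⁻¹ = [[1, 3], [1, 4]].
A⁴ = P·diag(1296, 256)·P⁻¹ = [[4416, 12480], [-1040, -2864]].
The requested entry is -1040.

-1040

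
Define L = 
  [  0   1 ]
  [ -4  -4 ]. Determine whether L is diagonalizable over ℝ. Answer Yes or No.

Characteristic polynomial: p(λ) = λ^2 + 4λ + 4 = (λ + 2)^2.
λ = -2 has algebraic multiplicity 2; rank(L + 2I) = 1, so geometric multiplicity = 1.
Geometric multiplicity < algebraic multiplicity, so L is not diagonalizable.

No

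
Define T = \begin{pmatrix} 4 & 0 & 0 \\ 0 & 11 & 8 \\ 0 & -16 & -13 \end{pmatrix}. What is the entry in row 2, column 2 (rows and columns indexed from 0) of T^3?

Characteristic polynomial: μ^3 - 2μ^2 - 23μ + 60 = (μ - 4)(μ - 3)(μ + 5), so the eigenvalues are -5, 3, 4.
μ=-5: eigenvector (0, 1, -2).
μ=4: eigenvector (1, 0, 0).
μ=3: eigenvector (0, 1, -1).
P = [[0, 1, 0], [1, 0, 1], [-2, 0, -1]], D = diag(-5, 4, 3), P⁻¹ = [[0, -1, -1], [1, 0, 0], [0, 2, 1]].
T³ = P·diag(-125, 64, 27)·P⁻¹ = [[64, 0, 0], [0, 179, 152], [0, -304, -277]].
The requested entry is -277.

-277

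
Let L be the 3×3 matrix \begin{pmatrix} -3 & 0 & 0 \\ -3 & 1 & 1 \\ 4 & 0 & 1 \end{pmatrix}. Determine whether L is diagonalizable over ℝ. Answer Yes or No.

Characteristic polynomial: p(λ) = λ^3 + λ^2 - 5λ + 3 = (λ - 1)^2(λ + 3).
λ = 1 has algebraic multiplicity 2; rank(L − 1I) = 2, so geometric multiplicity = 1.
Geometric multiplicity < algebraic multiplicity, so L is not diagonalizable.

No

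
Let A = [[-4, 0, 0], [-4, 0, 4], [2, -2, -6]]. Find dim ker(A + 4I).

A + 4I = [[0, 0, 0], [-4, 4, 4], [2, -2, -2]].
This matrix has rank 1, so its null space has dimension 3 − 1 = 2.

2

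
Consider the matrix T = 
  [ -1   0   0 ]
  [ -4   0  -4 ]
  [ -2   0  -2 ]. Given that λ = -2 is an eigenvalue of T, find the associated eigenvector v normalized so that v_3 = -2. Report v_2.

T + 2I = [[1, 0, 0], [-4, 2, -4], [-2, 0, 0]].
Solving (T + 2I)v = 0 gives the eigenspace spanned by (0, -4, -2).
With v_3 = -2, v = (0, -4, -2), so v_2 = -4.

-4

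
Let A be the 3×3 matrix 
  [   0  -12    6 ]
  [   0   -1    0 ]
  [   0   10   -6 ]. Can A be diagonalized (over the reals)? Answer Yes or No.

Yes

Characteristic polynomial: p(t) = t^3 + 7t^2 + 6t = t(t + 1)(t + 6).
All 3 eigenvalues are distinct, so A is diagonalizable.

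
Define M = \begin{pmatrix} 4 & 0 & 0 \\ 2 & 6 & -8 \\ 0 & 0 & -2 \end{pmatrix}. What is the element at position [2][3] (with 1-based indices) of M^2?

Characteristic polynomial: λ^3 - 8λ^2 + 4λ + 48 = (λ - 6)(λ - 4)(λ + 2), so the eigenvalues are -2, 4, 6.
λ=4: eigenvector (1, -1, 0).
λ=6: eigenvector (0, 1, 0).
λ=-2: eigenvector (0, 1, 1).
P = [[1, 0, 0], [-1, 1, 1], [0, 0, 1]], D = diag(4, 6, -2), P⁻¹ = [[1, 0, 0], [1, 1, -1], [0, 0, 1]].
M² = P·diag(16, 36, 4)·P⁻¹ = [[16, 0, 0], [20, 36, -32], [0, 0, 4]].
The requested entry is -32.

-32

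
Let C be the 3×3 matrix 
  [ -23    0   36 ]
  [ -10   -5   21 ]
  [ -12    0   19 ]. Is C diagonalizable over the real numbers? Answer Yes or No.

No

Characteristic polynomial: p(r) = r^3 + 9r^2 + 15r - 25 = (r - 1)(r + 5)^2.
r = -5 has algebraic multiplicity 2; rank(C + 5I) = 2, so geometric multiplicity = 1.
Geometric multiplicity < algebraic multiplicity, so C is not diagonalizable.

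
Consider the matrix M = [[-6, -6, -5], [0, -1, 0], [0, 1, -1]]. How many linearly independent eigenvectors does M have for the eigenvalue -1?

M + 1I = [[-5, -6, -5], [0, 0, 0], [0, 1, 0]].
This matrix has rank 2, so its null space has dimension 3 − 2 = 1.

1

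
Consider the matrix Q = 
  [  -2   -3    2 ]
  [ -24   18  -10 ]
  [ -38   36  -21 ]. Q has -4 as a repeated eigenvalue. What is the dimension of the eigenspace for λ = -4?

1

Q + 4I = [[2, -3, 2], [-24, 22, -10], [-38, 36, -17]].
This matrix has rank 2, so its null space has dimension 3 − 2 = 1.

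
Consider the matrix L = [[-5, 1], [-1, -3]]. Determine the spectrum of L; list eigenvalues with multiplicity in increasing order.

-4, -4

Characteristic polynomial: p(μ) = μ^2 + 8μ + 16 = (μ + 4)^2.
Roots (with multiplicity): -4, -4.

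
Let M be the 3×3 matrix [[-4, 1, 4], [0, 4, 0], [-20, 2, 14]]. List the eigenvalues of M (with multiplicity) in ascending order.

4, 4, 6

Characteristic polynomial: p(μ) = μ^3 - 14μ^2 + 64μ - 96 = (μ - 6)(μ - 4)^2.
Roots (with multiplicity): 4, 4, 6.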